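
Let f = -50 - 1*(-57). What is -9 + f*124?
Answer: 859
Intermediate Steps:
f = 7 (f = -50 + 57 = 7)
-9 + f*124 = -9 + 7*124 = -9 + 868 = 859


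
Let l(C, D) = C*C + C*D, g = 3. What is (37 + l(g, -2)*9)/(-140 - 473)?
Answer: -64/613 ≈ -0.10440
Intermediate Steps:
l(C, D) = C² + C*D
(37 + l(g, -2)*9)/(-140 - 473) = (37 + (3*(3 - 2))*9)/(-140 - 473) = (37 + (3*1)*9)/(-613) = (37 + 3*9)*(-1/613) = (37 + 27)*(-1/613) = 64*(-1/613) = -64/613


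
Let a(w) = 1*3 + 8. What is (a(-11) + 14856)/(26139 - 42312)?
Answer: -14867/16173 ≈ -0.91925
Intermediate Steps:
a(w) = 11 (a(w) = 3 + 8 = 11)
(a(-11) + 14856)/(26139 - 42312) = (11 + 14856)/(26139 - 42312) = 14867/(-16173) = 14867*(-1/16173) = -14867/16173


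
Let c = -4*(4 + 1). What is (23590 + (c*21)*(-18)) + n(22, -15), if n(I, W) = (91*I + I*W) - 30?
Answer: 32792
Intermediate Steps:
c = -20 (c = -4*5 = -20)
n(I, W) = -30 + 91*I + I*W
(23590 + (c*21)*(-18)) + n(22, -15) = (23590 - 20*21*(-18)) + (-30 + 91*22 + 22*(-15)) = (23590 - 420*(-18)) + (-30 + 2002 - 330) = (23590 + 7560) + 1642 = 31150 + 1642 = 32792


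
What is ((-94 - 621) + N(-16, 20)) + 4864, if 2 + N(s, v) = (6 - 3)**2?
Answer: 4156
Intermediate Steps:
N(s, v) = 7 (N(s, v) = -2 + (6 - 3)**2 = -2 + 3**2 = -2 + 9 = 7)
((-94 - 621) + N(-16, 20)) + 4864 = ((-94 - 621) + 7) + 4864 = (-715 + 7) + 4864 = -708 + 4864 = 4156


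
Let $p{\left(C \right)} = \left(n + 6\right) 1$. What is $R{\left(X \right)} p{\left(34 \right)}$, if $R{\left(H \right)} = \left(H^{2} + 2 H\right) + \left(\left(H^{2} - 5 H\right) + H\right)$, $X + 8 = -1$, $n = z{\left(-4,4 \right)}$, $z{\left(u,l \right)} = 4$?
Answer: $1800$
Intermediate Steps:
$n = 4$
$X = -9$ ($X = -8 - 1 = -9$)
$R{\left(H \right)} = - 2 H + 2 H^{2}$ ($R{\left(H \right)} = \left(H^{2} + 2 H\right) + \left(H^{2} - 4 H\right) = - 2 H + 2 H^{2}$)
$p{\left(C \right)} = 10$ ($p{\left(C \right)} = \left(4 + 6\right) 1 = 10 \cdot 1 = 10$)
$R{\left(X \right)} p{\left(34 \right)} = 2 \left(-9\right) \left(-1 - 9\right) 10 = 2 \left(-9\right) \left(-10\right) 10 = 180 \cdot 10 = 1800$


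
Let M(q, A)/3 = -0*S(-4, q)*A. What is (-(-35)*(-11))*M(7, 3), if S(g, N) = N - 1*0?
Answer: 0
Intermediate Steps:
S(g, N) = N (S(g, N) = N + 0 = N)
M(q, A) = 0 (M(q, A) = 3*(-0*q*A) = 3*(-0*A) = 3*(-1*0) = 3*0 = 0)
(-(-35)*(-11))*M(7, 3) = -(-35)*(-11)*0 = -35*11*0 = -385*0 = 0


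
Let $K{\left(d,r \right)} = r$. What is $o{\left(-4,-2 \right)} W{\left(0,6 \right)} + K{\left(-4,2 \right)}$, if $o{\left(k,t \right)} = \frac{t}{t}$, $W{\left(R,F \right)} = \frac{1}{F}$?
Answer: $\frac{13}{6} \approx 2.1667$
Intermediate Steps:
$o{\left(k,t \right)} = 1$
$o{\left(-4,-2 \right)} W{\left(0,6 \right)} + K{\left(-4,2 \right)} = 1 \cdot \frac{1}{6} + 2 = \frac{1}{6} + 2 = \frac{13}{6}$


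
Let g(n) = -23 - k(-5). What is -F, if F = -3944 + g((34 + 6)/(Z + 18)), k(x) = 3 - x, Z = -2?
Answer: 3975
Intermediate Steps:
g(n) = -31 (g(n) = -23 - (3 - 1*(-5)) = -23 - (3 + 5) = -23 - 1*8 = -23 - 8 = -31)
F = -3975 (F = -3944 - 31 = -3975)
-F = -1*(-3975) = 3975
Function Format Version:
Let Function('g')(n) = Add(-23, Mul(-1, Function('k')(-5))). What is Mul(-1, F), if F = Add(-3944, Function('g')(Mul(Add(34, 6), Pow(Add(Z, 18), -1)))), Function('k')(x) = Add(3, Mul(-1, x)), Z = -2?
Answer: 3975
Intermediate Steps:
Function('g')(n) = -31 (Function('g')(n) = Add(-23, Mul(-1, Add(3, Mul(-1, -5)))) = Add(-23, Mul(-1, Add(3, 5))) = Add(-23, Mul(-1, 8)) = Add(-23, -8) = -31)
F = -3975 (F = Add(-3944, -31) = -3975)
Mul(-1, F) = Mul(-1, -3975) = 3975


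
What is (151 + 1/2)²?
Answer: 91809/4 ≈ 22952.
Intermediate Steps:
(151 + 1/2)² = (151 + ½)² = (303/2)² = 91809/4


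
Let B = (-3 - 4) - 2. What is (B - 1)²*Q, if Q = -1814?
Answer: -181400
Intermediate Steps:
B = -9 (B = -7 - 2 = -9)
(B - 1)²*Q = (-9 - 1)²*(-1814) = (-10)²*(-1814) = 100*(-1814) = -181400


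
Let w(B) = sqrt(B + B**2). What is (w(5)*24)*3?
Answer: 72*sqrt(30) ≈ 394.36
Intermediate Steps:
(w(5)*24)*3 = (sqrt(5*(1 + 5))*24)*3 = (sqrt(5*6)*24)*3 = (sqrt(30)*24)*3 = (24*sqrt(30))*3 = 72*sqrt(30)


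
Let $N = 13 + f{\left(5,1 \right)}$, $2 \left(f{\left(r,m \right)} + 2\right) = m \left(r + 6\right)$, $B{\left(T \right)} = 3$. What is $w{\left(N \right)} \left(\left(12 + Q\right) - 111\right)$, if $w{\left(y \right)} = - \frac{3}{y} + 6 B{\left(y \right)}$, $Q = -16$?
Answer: $- \frac{22540}{11} \approx -2049.1$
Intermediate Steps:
$f{\left(r,m \right)} = -2 + \frac{m \left(6 + r\right)}{2}$ ($f{\left(r,m \right)} = -2 + \frac{m \left(r + 6\right)}{2} = -2 + \frac{m \left(6 + r\right)}{2}$)
$N = \frac{33}{2}$ ($N = 13 + \left(-2 + 3 \cdot 1 + \frac{1}{2} \cdot 1 \cdot 5\right) = 13 + \left(-2 + 3 + \frac{5}{2}\right) = 13 + \frac{7}{2} = \frac{33}{2} \approx 16.5$)
$w{\left(y \right)} = 18 - \frac{3}{y}$ ($w{\left(y \right)} = - \frac{3}{y} + 6 \cdot 3 = - \frac{3}{y} + 18 = 18 - \frac{3}{y}$)
$w{\left(N \right)} \left(\left(12 + Q\right) - 111\right) = \left(18 - \frac{3}{\frac{33}{2}}\right) \left(\left(12 - 16\right) - 111\right) = \left(18 - \frac{2}{11}\right) \left(-4 - 111\right) = \left(18 - \frac{2}{11}\right) \left(-115\right) = \frac{196}{11} \left(-115\right) = - \frac{22540}{11}$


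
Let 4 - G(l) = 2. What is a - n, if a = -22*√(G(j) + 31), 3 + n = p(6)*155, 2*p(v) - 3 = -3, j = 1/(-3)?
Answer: 3 - 22*√33 ≈ -123.38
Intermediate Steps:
j = -⅓ ≈ -0.33333
G(l) = 2 (G(l) = 4 - 1*2 = 4 - 2 = 2)
p(v) = 0 (p(v) = 3/2 + (½)*(-3) = 3/2 - 3/2 = 0)
n = -3 (n = -3 + 0*155 = -3 + 0 = -3)
a = -22*√33 (a = -22*√(2 + 31) = -22*√33 ≈ -126.38)
a - n = -22*√33 - 1*(-3) = -22*√33 + 3 = 3 - 22*√33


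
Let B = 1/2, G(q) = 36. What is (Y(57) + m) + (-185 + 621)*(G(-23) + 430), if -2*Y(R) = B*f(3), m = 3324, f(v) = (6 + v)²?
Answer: 825919/4 ≈ 2.0648e+5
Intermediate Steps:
B = ½ ≈ 0.50000
Y(R) = -81/4 (Y(R) = -(6 + 3)²/4 = -9²/4 = -81/4)
(Y(57) + m) + (-185 + 621)*(G(-23) + 430) = (-81/4 + 3324) + (-185 + 621)*(36 + 430) = 13215/4 + 436*466 = 13215/4 + 203176 = 825919/4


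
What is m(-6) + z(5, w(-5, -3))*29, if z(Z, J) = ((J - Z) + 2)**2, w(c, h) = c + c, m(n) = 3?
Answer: 4904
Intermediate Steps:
w(c, h) = 2*c
z(Z, J) = (2 + J - Z)**2
m(-6) + z(5, w(-5, -3))*29 = 3 + (2 + 2*(-5) - 1*5)**2*29 = 3 + (2 - 10 - 5)**2*29 = 3 + (-13)**2*29 = 3 + 169*29 = 3 + 4901 = 4904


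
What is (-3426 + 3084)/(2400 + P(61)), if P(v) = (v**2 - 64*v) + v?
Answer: -171/1139 ≈ -0.15013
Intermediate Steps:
P(v) = v**2 - 63*v
(-3426 + 3084)/(2400 + P(61)) = (-3426 + 3084)/(2400 + 61*(-63 + 61)) = -342/(2400 + 61*(-2)) = -342/(2400 - 122) = -342/2278 = -342*1/2278 = -171/1139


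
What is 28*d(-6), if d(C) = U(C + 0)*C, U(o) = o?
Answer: 1008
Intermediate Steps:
d(C) = C**2 (d(C) = (C + 0)*C = C*C = C**2)
28*d(-6) = 28*(-6)**2 = 28*36 = 1008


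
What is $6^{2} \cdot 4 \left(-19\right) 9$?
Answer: $-24624$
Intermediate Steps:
$6^{2} \cdot 4 \left(-19\right) 9 = 36 \cdot 4 \left(-19\right) 9 = 144 \left(-19\right) 9 = \left(-2736\right) 9 = -24624$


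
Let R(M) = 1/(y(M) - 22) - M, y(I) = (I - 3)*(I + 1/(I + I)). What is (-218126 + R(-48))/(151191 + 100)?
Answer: -16933538590/11747594859 ≈ -1.4414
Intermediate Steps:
y(I) = (-3 + I)*(I + 1/(2*I))
R(M) = 1/(-43/2 + M**2 - 3*M - 3/(2*M)) - M (R(M) = 1/((1/2 + M**2 - 3*M - 3/(2*M)) - 22) - M = 1/(-43/2 + M**2 - 3*M - 3/(2*M)) - M)
(-218126 + R(-48))/(151191 + 100) = (-218126 - 48*(5 - 2*(-48)**3 + 6*(-48)**2 + 43*(-48))/(-3 - 43*(-48) - 6*(-48)**2 + 2*(-48)**3))/(151191 + 100) = (-218126 - 48*(5 - 2*(-110592) + 6*2304 - 2064)/(-3 + 2064 - 6*2304 + 2*(-110592)))/151291 = (-218126 - 48*(5 + 221184 + 13824 - 2064)/(-3 + 2064 - 13824 - 221184))*(1/151291) = (-218126 - 48*232949/(-232947))*(1/151291) = (-218126 - 48*(-1/232947)*232949)*(1/151291) = (-218126 + 3727184/77649)*(1/151291) = -16933538590/77649*1/151291 = -16933538590/11747594859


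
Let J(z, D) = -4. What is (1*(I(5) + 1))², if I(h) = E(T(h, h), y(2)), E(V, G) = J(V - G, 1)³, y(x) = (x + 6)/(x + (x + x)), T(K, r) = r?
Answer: 3969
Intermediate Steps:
y(x) = (6 + x)/(3*x) (y(x) = (6 + x)/(x + 2*x) = (6 + x)/((3*x)) = (6 + x)*(1/(3*x)) = (6 + x)/(3*x))
E(V, G) = -64 (E(V, G) = (-4)³ = -64)
I(h) = -64
(1*(I(5) + 1))² = (1*(-64 + 1))² = (1*(-63))² = (-63)² = 3969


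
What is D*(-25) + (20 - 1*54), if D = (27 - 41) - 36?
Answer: 1216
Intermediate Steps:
D = -50 (D = -14 - 36 = -50)
D*(-25) + (20 - 1*54) = -50*(-25) + (20 - 1*54) = 1250 + (20 - 54) = 1250 - 34 = 1216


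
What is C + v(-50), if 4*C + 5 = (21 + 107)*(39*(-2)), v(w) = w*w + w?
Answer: -189/4 ≈ -47.250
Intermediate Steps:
v(w) = w + w² (v(w) = w² + w = w + w²)
C = -9989/4 (C = -5/4 + ((21 + 107)*(39*(-2)))/4 = -5/4 + (128*(-78))/4 = -5/4 + (¼)*(-9984) = -5/4 - 2496 = -9989/4 ≈ -2497.3)
C + v(-50) = -9989/4 - 50*(1 - 50) = -9989/4 - 50*(-49) = -9989/4 + 2450 = -189/4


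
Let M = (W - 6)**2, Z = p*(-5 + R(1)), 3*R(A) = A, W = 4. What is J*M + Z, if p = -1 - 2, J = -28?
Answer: -98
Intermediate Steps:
R(A) = A/3
p = -3
Z = 14 (Z = -3*(-5 + (1/3)*1) = -3*(-5 + 1/3) = -3*(-14/3) = 14)
M = 4 (M = (4 - 6)**2 = (-2)**2 = 4)
J*M + Z = -28*4 + 14 = -112 + 14 = -98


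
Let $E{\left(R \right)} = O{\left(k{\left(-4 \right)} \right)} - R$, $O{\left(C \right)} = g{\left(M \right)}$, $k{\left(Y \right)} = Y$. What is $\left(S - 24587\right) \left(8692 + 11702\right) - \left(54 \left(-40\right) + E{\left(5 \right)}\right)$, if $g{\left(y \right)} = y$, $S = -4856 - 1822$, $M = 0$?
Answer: $-637616245$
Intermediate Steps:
$S = -6678$
$O{\left(C \right)} = 0$
$E{\left(R \right)} = - R$ ($E{\left(R \right)} = 0 - R = - R$)
$\left(S - 24587\right) \left(8692 + 11702\right) - \left(54 \left(-40\right) + E{\left(5 \right)}\right) = \left(-6678 - 24587\right) \left(8692 + 11702\right) - \left(54 \left(-40\right) - 5\right) = \left(-31265\right) 20394 - \left(-2160 - 5\right) = -637618410 - -2165 = -637618410 + 2165 = -637616245$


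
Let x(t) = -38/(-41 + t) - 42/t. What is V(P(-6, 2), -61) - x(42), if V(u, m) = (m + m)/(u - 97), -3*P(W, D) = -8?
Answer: 11403/283 ≈ 40.293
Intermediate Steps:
P(W, D) = 8/3 (P(W, D) = -1/3*(-8) = 8/3)
V(u, m) = 2*m/(-97 + u) (V(u, m) = (2*m)/(-97 + u) = 2*m/(-97 + u))
x(t) = -42/t - 38/(-41 + t)
V(P(-6, 2), -61) - x(42) = 2*(-61)/(-97 + 8/3) - 2*(861 - 40*42)/(42*(-41 + 42)) = 2*(-61)/(-283/3) - 2*(861 - 1680)/(42*1) = 2*(-61)*(-3/283) - 2*(-819)/42 = 366/283 - 1*(-39) = 366/283 + 39 = 11403/283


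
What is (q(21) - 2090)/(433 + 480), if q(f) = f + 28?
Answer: -2041/913 ≈ -2.2355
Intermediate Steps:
q(f) = 28 + f
(q(21) - 2090)/(433 + 480) = ((28 + 21) - 2090)/(433 + 480) = (49 - 2090)/913 = -2041*1/913 = -2041/913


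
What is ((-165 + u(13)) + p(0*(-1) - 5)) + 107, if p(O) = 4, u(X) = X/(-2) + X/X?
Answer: -119/2 ≈ -59.500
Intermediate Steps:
u(X) = 1 - X/2 (u(X) = X*(-1/2) + 1 = -X/2 + 1 = 1 - X/2)
((-165 + u(13)) + p(0*(-1) - 5)) + 107 = ((-165 + (1 - 1/2*13)) + 4) + 107 = ((-165 + (1 - 13/2)) + 4) + 107 = ((-165 - 11/2) + 4) + 107 = (-341/2 + 4) + 107 = -333/2 + 107 = -119/2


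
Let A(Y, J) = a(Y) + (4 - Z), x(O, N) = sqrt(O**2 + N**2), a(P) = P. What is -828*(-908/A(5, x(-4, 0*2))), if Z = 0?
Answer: 83536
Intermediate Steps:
x(O, N) = sqrt(N**2 + O**2)
A(Y, J) = 4 + Y (A(Y, J) = Y + (4 - 1*0) = Y + (4 + 0) = Y + 4 = 4 + Y)
-828*(-908/A(5, x(-4, 0*2))) = -828*(-908/(4 + 5)) = -828/(9*(-1/908)) = -828/(-9/908) = -828*(-908/9) = 83536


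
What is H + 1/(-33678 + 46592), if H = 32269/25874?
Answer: 104186935/83534209 ≈ 1.2472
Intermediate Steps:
H = 32269/25874 (H = 32269*(1/25874) = 32269/25874 ≈ 1.2472)
H + 1/(-33678 + 46592) = 32269/25874 + 1/(-33678 + 46592) = 32269/25874 + 1/12914 = 104186935/83534209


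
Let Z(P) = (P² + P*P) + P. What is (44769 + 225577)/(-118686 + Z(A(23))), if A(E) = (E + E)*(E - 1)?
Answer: 135173/965307 ≈ 0.14003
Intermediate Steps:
A(E) = 2*E*(-1 + E) (A(E) = (2*E)*(-1 + E) = 2*E*(-1 + E))
Z(P) = P + 2*P² (Z(P) = (P² + P²) + P = 2*P² + P = P + 2*P²)
(44769 + 225577)/(-118686 + Z(A(23))) = (44769 + 225577)/(-118686 + (2*23*(-1 + 23))*(1 + 2*(2*23*(-1 + 23)))) = 270346/(-118686 + (2*23*22)*(1 + 2*(2*23*22))) = 270346/(-118686 + 1012*(1 + 2*1012)) = 270346/(-118686 + 1012*(1 + 2024)) = 270346/(-118686 + 1012*2025) = 270346/(-118686 + 2049300) = 270346/1930614 = 270346*(1/1930614) = 135173/965307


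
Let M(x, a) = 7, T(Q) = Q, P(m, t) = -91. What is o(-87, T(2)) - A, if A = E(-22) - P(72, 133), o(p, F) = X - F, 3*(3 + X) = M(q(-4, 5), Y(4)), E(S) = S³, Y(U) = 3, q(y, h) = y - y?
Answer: 31663/3 ≈ 10554.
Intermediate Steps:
q(y, h) = 0
X = -⅔ (X = -3 + (⅓)*7 = -3 + 7/3 = -⅔ ≈ -0.66667)
o(p, F) = -⅔ - F
A = -10557 (A = (-22)³ - 1*(-91) = -10648 + 91 = -10557)
o(-87, T(2)) - A = (-⅔ - 1*2) - 1*(-10557) = (-⅔ - 2) + 10557 = -8/3 + 10557 = 31663/3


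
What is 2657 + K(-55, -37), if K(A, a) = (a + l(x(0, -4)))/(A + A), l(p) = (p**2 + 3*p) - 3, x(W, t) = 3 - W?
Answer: 13286/5 ≈ 2657.2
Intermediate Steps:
l(p) = -3 + p**2 + 3*p
K(A, a) = (15 + a)/(2*A) (K(A, a) = (a + (-3 + (3 - 1*0)**2 + 3*(3 - 1*0)))/(A + A) = (a + (-3 + (3 + 0)**2 + 3*(3 + 0)))/((2*A)) = (a + (-3 + 3**2 + 3*3))*(1/(2*A)) = (a + (-3 + 9 + 9))*(1/(2*A)) = (a + 15)*(1/(2*A)) = (15 + a)*(1/(2*A)) = (15 + a)/(2*A))
2657 + K(-55, -37) = 2657 + (1/2)*(15 - 37)/(-55) = 2657 + (1/2)*(-1/55)*(-22) = 2657 + 1/5 = 13286/5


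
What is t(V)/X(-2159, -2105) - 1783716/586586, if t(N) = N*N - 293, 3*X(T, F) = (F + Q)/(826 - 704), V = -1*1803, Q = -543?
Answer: -3965111082759/8825453 ≈ -4.4928e+5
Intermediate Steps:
V = -1803
X(T, F) = -181/122 + F/366 (X(T, F) = ((F - 543)/(826 - 704))/3 = ((-543 + F)/122)/3 = ((-543 + F)*(1/122))/3 = (-543/122 + F/122)/3 = -181/122 + F/366)
t(N) = -293 + N² (t(N) = N² - 293 = -293 + N²)
t(V)/X(-2159, -2105) - 1783716/586586 = (-293 + (-1803)²)/(-181/122 + (1/366)*(-2105)) - 1783716/586586 = (-293 + 3250809)/(-181/122 - 2105/366) - 1783716*1/586586 = 3250516/(-1324/183) - 81078/26663 = 3250516*(-183/1324) - 81078/26663 = -148711107/331 - 81078/26663 = -3965111082759/8825453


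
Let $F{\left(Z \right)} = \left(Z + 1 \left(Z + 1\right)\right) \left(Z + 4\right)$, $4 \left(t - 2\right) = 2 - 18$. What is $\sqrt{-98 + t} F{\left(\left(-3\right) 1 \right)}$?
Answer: $- 50 i \approx - 50.0 i$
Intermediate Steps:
$t = -2$ ($t = 2 + \frac{2 - 18}{4} = 2 + \frac{1}{4} \left(-16\right) = 2 - 4 = -2$)
$F{\left(Z \right)} = \left(1 + 2 Z\right) \left(4 + Z\right)$ ($F{\left(Z \right)} = \left(Z + 1 \left(1 + Z\right)\right) \left(4 + Z\right) = \left(Z + \left(1 + Z\right)\right) \left(4 + Z\right) = \left(1 + 2 Z\right) \left(4 + Z\right)$)
$\sqrt{-98 + t} F{\left(\left(-3\right) 1 \right)} = \sqrt{-98 - 2} \left(4 + 2 \left(\left(-3\right) 1\right)^{2} + 9 \left(\left(-3\right) 1\right)\right) = \sqrt{-100} \left(4 + 2 \left(-3\right)^{2} + 9 \left(-3\right)\right) = 10 i \left(4 + 2 \cdot 9 - 27\right) = 10 i \left(4 + 18 - 27\right) = 10 i \left(-5\right) = - 50 i$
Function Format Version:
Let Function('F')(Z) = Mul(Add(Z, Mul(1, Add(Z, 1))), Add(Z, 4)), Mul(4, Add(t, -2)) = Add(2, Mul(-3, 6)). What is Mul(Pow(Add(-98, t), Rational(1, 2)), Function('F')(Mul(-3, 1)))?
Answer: Mul(-50, I) ≈ Mul(-50.000, I)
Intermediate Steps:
t = -2 (t = Add(2, Mul(Rational(1, 4), Add(2, Mul(-3, 6)))) = Add(2, Mul(Rational(1, 4), Add(2, -18))) = Add(2, Mul(Rational(1, 4), -16)) = Add(2, -4) = -2)
Function('F')(Z) = Mul(Add(1, Mul(2, Z)), Add(4, Z)) (Function('F')(Z) = Mul(Add(Z, Mul(1, Add(1, Z))), Add(4, Z)) = Mul(Add(Z, Add(1, Z)), Add(4, Z)) = Mul(Add(1, Mul(2, Z)), Add(4, Z)))
Mul(Pow(Add(-98, t), Rational(1, 2)), Function('F')(Mul(-3, 1))) = Mul(Pow(Add(-98, -2), Rational(1, 2)), Add(4, Mul(2, Pow(Mul(-3, 1), 2)), Mul(9, Mul(-3, 1)))) = Mul(Pow(-100, Rational(1, 2)), Add(4, Mul(2, Pow(-3, 2)), Mul(9, -3))) = Mul(Mul(10, I), Add(4, Mul(2, 9), -27)) = Mul(Mul(10, I), Add(4, 18, -27)) = Mul(Mul(10, I), -5) = Mul(-50, I)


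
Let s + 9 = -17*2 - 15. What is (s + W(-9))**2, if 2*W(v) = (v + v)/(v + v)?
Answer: 13225/4 ≈ 3306.3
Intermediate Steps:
W(v) = 1/2 (W(v) = ((v + v)/(v + v))/2 = ((2*v)/((2*v)))/2 = ((2*v)*(1/(2*v)))/2 = (1/2)*1 = 1/2)
s = -58 (s = -9 + (-17*2 - 15) = -9 + (-34 - 15) = -9 - 49 = -58)
(s + W(-9))**2 = (-58 + 1/2)**2 = (-115/2)**2 = 13225/4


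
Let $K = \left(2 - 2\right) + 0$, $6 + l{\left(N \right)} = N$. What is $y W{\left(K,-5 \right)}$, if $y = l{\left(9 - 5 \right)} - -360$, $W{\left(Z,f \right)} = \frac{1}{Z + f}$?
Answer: $- \frac{358}{5} \approx -71.6$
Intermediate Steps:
$l{\left(N \right)} = -6 + N$
$K = 0$ ($K = 0 + 0 = 0$)
$y = 358$ ($y = \left(-6 + \left(9 - 5\right)\right) - -360 = \left(-6 + 4\right) + 360 = -2 + 360 = 358$)
$y W{\left(K,-5 \right)} = \frac{358}{0 - 5} = \frac{358}{-5} = 358 \left(- \frac{1}{5}\right) = - \frac{358}{5}$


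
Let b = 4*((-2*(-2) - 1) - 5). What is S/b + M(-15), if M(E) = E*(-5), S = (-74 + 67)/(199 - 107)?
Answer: 55207/736 ≈ 75.010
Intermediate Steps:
S = -7/92 ≈ -0.076087
M(E) = -5*E
b = -8 (b = 4*((4 - 1) - 5) = 4*(3 - 5) = 4*(-2) = -8)
S/b + M(-15) = -7/92/(-8) - 5*(-15) = -7/92*(-1/8) + 75 = 7/736 + 75 = 55207/736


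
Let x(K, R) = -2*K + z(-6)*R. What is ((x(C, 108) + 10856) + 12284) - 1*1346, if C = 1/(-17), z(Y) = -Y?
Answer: 381516/17 ≈ 22442.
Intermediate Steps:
C = -1/17 ≈ -0.058824
x(K, R) = -2*K + 6*R (x(K, R) = -2*K + (-1*(-6))*R = -2*K + 6*R)
((x(C, 108) + 10856) + 12284) - 1*1346 = (((-2*(-1/17) + 6*108) + 10856) + 12284) - 1*1346 = (((2/17 + 648) + 10856) + 12284) - 1346 = ((11018/17 + 10856) + 12284) - 1346 = (195570/17 + 12284) - 1346 = 404398/17 - 1346 = 381516/17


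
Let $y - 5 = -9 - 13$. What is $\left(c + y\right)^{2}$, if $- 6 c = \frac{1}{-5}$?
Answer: $\frac{259081}{900} \approx 287.87$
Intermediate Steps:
$c = \frac{1}{30}$ ($c = - \frac{1}{6 \left(-5\right)} = \left(- \frac{1}{6}\right) \left(- \frac{1}{5}\right) = \frac{1}{30} \approx 0.033333$)
$y = -17$ ($y = 5 - 22 = -17$)
$\left(c + y\right)^{2} = \left(\frac{1}{30} - 17\right)^{2} = \left(- \frac{509}{30}\right)^{2} = \frac{259081}{900}$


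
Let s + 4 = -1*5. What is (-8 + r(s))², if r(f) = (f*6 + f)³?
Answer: 62527503025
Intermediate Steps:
s = -9 (s = -4 - 1*5 = -4 - 5 = -9)
r(f) = 343*f³ (r(f) = (6*f + f)³ = (7*f)³ = 343*f³)
(-8 + r(s))² = (-8 + 343*(-9)³)² = (-8 + 343*(-729))² = (-8 - 250047)² = (-250055)² = 62527503025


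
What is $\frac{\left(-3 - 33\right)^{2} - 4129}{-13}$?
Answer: $\frac{2833}{13} \approx 217.92$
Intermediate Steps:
$\frac{\left(-3 - 33\right)^{2} - 4129}{-13} = \left(\left(-36\right)^{2} - 4129\right) \left(- \frac{1}{13}\right) = \left(1296 - 4129\right) \left(- \frac{1}{13}\right) = \left(-2833\right) \left(- \frac{1}{13}\right) = \frac{2833}{13}$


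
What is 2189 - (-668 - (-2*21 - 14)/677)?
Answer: 1934133/677 ≈ 2856.9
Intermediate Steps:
2189 - (-668 - (-2*21 - 14)/677) = 2189 - (-668 - (-42 - 14)/677) = 2189 - (-668 - (-56)/677) = 2189 - (-668 - 1*(-56/677)) = 2189 - (-668 + 56/677) = 2189 - 1*(-452180/677) = 2189 + 452180/677 = 1934133/677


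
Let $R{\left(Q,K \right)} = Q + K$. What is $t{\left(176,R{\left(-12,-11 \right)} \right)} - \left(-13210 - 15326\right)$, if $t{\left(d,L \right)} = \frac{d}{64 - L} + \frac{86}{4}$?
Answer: $\frac{4969357}{174} \approx 28560.0$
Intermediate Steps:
$R{\left(Q,K \right)} = K + Q$
$t{\left(d,L \right)} = \frac{43}{2} + \frac{d}{64 - L}$ ($t{\left(d,L \right)} = \frac{d}{64 - L} + 86 \cdot \frac{1}{4} = \frac{d}{64 - L} + \frac{43}{2} = \frac{43}{2} + \frac{d}{64 - L}$)
$t{\left(176,R{\left(-12,-11 \right)} \right)} - \left(-13210 - 15326\right) = \frac{-1376 - 176 + \frac{43 \left(-11 - 12\right)}{2}}{-64 - 23} - \left(-13210 - 15326\right) = \frac{-1376 - 176 + \frac{43}{2} \left(-23\right)}{-64 - 23} - -28536 = \frac{-1376 - 176 - \frac{989}{2}}{-87} + 28536 = \left(- \frac{1}{87}\right) \left(- \frac{4093}{2}\right) + 28536 = \frac{4093}{174} + 28536 = \frac{4969357}{174}$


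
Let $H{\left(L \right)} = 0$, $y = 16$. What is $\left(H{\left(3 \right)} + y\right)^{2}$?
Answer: $256$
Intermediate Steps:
$\left(H{\left(3 \right)} + y\right)^{2} = \left(0 + 16\right)^{2} = 16^{2} = 256$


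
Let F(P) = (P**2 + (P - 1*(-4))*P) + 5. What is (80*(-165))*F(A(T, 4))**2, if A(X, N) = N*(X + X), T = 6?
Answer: -304761930000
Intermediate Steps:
A(X, N) = 2*N*X (A(X, N) = N*(2*X) = 2*N*X)
F(P) = 5 + P**2 + P*(4 + P) (F(P) = (P**2 + (P + 4)*P) + 5 = (P**2 + (4 + P)*P) + 5 = (P**2 + P*(4 + P)) + 5 = 5 + P**2 + P*(4 + P))
(80*(-165))*F(A(T, 4))**2 = (80*(-165))*(5 + 2*(2*4*6)**2 + 4*(2*4*6))**2 = -13200*(5 + 2*48**2 + 4*48)**2 = -13200*(5 + 2*2304 + 192)**2 = -13200*(5 + 4608 + 192)**2 = -13200*4805**2 = -13200*23088025 = -304761930000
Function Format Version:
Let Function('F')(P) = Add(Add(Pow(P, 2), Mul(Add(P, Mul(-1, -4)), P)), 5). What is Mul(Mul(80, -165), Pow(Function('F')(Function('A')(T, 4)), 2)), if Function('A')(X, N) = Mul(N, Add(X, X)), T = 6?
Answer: -304761930000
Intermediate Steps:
Function('A')(X, N) = Mul(2, N, X) (Function('A')(X, N) = Mul(N, Mul(2, X)) = Mul(2, N, X))
Function('F')(P) = Add(5, Pow(P, 2), Mul(P, Add(4, P))) (Function('F')(P) = Add(Add(Pow(P, 2), Mul(Add(P, 4), P)), 5) = Add(Add(Pow(P, 2), Mul(Add(4, P), P)), 5) = Add(Add(Pow(P, 2), Mul(P, Add(4, P))), 5) = Add(5, Pow(P, 2), Mul(P, Add(4, P))))
Mul(Mul(80, -165), Pow(Function('F')(Function('A')(T, 4)), 2)) = Mul(Mul(80, -165), Pow(Add(5, Mul(2, Pow(Mul(2, 4, 6), 2)), Mul(4, Mul(2, 4, 6))), 2)) = Mul(-13200, Pow(Add(5, Mul(2, Pow(48, 2)), Mul(4, 48)), 2)) = Mul(-13200, Pow(Add(5, Mul(2, 2304), 192), 2)) = Mul(-13200, Pow(Add(5, 4608, 192), 2)) = Mul(-13200, Pow(4805, 2)) = Mul(-13200, 23088025) = -304761930000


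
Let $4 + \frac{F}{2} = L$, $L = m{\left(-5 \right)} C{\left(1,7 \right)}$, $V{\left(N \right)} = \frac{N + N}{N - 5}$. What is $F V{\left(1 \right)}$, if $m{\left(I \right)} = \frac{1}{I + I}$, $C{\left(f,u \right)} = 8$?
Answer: $\frac{24}{5} \approx 4.8$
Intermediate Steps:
$m{\left(I \right)} = \frac{1}{2 I}$
$V{\left(N \right)} = \frac{2 N}{-5 + N}$
$L = - \frac{4}{5}$ ($L = \frac{1}{2 \left(-5\right)} 8 = \frac{1}{2} \left(- \frac{1}{5}\right) 8 = \left(- \frac{1}{10}\right) 8 = - \frac{4}{5} \approx -0.8$)
$F = - \frac{48}{5}$ ($F = -8 + 2 \left(- \frac{4}{5}\right) = -8 - \frac{8}{5} = - \frac{48}{5} \approx -9.6$)
$F V{\left(1 \right)} = - \frac{48 \cdot 2 \cdot 1 \frac{1}{-5 + 1}}{5} = - \frac{48 \cdot 2 \cdot 1 \frac{1}{-4}}{5} = - \frac{48 \cdot 2 \cdot 1 \left(- \frac{1}{4}\right)}{5} = \left(- \frac{48}{5}\right) \left(- \frac{1}{2}\right) = \frac{24}{5}$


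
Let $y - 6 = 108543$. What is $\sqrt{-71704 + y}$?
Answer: $\sqrt{36845} \approx 191.95$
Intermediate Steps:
$y = 108549$ ($y = 6 + 108543 = 108549$)
$\sqrt{-71704 + y} = \sqrt{-71704 + 108549} = \sqrt{36845}$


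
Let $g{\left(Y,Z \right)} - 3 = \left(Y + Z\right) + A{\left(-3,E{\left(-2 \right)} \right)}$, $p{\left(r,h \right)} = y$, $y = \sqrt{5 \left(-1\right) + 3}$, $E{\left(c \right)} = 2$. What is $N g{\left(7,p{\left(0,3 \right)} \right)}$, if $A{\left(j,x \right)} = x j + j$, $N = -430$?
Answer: $-430 - 430 i \sqrt{2} \approx -430.0 - 608.11 i$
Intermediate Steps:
$y = i \sqrt{2}$ ($y = \sqrt{-5 + 3} = \sqrt{-2} = i \sqrt{2} \approx 1.4142 i$)
$A{\left(j,x \right)} = j + j x$ ($A{\left(j,x \right)} = j x + j = j + j x$)
$p{\left(r,h \right)} = i \sqrt{2}$
$g{\left(Y,Z \right)} = -6 + Y + Z$ ($g{\left(Y,Z \right)} = 3 - \left(- Y - Z + 3 \left(1 + 2\right)\right) = 3 - \left(9 - Y - Z\right) = 3 + \left(-9 + Y + Z\right) = -6 + Y + Z$)
$N g{\left(7,p{\left(0,3 \right)} \right)} = - 430 \left(-6 + 7 + i \sqrt{2}\right) = - 430 \left(1 + i \sqrt{2}\right) = -430 - 430 i \sqrt{2}$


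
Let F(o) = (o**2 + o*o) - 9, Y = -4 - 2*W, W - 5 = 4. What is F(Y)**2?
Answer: 919681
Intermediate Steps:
W = 9 (W = 5 + 4 = 9)
Y = -22 (Y = -4 - 2*9 = -4 - 18 = -22)
F(o) = -9 + 2*o**2 (F(o) = (o**2 + o**2) - 9 = 2*o**2 - 9 = -9 + 2*o**2)
F(Y)**2 = (-9 + 2*(-22)**2)**2 = (-9 + 2*484)**2 = (-9 + 968)**2 = 959**2 = 919681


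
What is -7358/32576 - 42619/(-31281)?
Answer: 579095473/509504928 ≈ 1.1366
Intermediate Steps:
-7358/32576 - 42619/(-31281) = -7358*1/32576 - 42619*(-1/31281) = -3679/16288 + 42619/31281 = 579095473/509504928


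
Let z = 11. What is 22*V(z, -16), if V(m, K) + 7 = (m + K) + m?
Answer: -22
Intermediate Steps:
V(m, K) = -7 + K + 2*m (V(m, K) = -7 + ((m + K) + m) = -7 + ((K + m) + m) = -7 + (K + 2*m) = -7 + K + 2*m)
22*V(z, -16) = 22*(-7 - 16 + 2*11) = 22*(-7 - 16 + 22) = 22*(-1) = -22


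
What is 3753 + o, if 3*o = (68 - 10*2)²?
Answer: 4521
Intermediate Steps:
o = 768 (o = (68 - 10*2)²/3 = (68 - 20)²/3 = (⅓)*48² = (⅓)*2304 = 768)
3753 + o = 3753 + 768 = 4521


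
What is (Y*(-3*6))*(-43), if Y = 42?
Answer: 32508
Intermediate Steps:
(Y*(-3*6))*(-43) = (42*(-3*6))*(-43) = (42*(-18))*(-43) = -756*(-43) = 32508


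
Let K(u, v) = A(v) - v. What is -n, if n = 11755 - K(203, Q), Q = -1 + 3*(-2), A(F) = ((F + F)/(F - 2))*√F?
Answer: -11748 + 14*I*√7/9 ≈ -11748.0 + 4.1156*I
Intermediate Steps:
A(F) = 2*F^(3/2)/(-2 + F) (A(F) = ((2*F)/(-2 + F))*√F = (2*F/(-2 + F))*√F = 2*F^(3/2)/(-2 + F))
Q = -7 (Q = -1 - 6 = -7)
K(u, v) = -v + 2*v^(3/2)/(-2 + v) (K(u, v) = 2*v^(3/2)/(-2 + v) - v = -v + 2*v^(3/2)/(-2 + v))
n = 11748 - 14*I*√7/9 (n = 11755 - (2*(-7)^(3/2) - 1*(-7)*(-2 - 7))/(-2 - 7) = 11755 - (2*(-7*I*√7) - 1*(-7)*(-9))/(-9) = 11755 - (-1)*(-14*I*√7 - 63)/9 = 11755 - (-1)*(-63 - 14*I*√7)/9 = 11755 - (7 + 14*I*√7/9) = 11755 + (-7 - 14*I*√7/9) = 11748 - 14*I*√7/9 ≈ 11748.0 - 4.1156*I)
-n = -(11748 - 14*I*√7/9) = -11748 + 14*I*√7/9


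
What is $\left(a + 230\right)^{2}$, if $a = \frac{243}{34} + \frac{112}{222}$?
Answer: $\frac{804424228609}{14243076} \approx 56478.0$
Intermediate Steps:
$a = \frac{28877}{3774}$ ($a = 243 \cdot \frac{1}{34} + 112 \cdot \frac{1}{222} = \frac{243}{34} + \frac{56}{111} = \frac{28877}{3774} \approx 7.6516$)
$\left(a + 230\right)^{2} = \left(\frac{28877}{3774} + 230\right)^{2} = \left(\frac{896897}{3774}\right)^{2} = \frac{804424228609}{14243076}$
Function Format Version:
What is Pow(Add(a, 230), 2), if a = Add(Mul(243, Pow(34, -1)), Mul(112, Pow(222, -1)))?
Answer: Rational(804424228609, 14243076) ≈ 56478.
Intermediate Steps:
a = Rational(28877, 3774) (a = Add(Mul(243, Rational(1, 34)), Mul(112, Rational(1, 222))) = Add(Rational(243, 34), Rational(56, 111)) = Rational(28877, 3774) ≈ 7.6516)
Pow(Add(a, 230), 2) = Pow(Add(Rational(28877, 3774), 230), 2) = Pow(Rational(896897, 3774), 2) = Rational(804424228609, 14243076)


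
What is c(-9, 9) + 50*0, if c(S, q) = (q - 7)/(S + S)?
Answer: -1/9 ≈ -0.11111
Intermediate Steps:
c(S, q) = (-7 + q)/(2*S) (c(S, q) = (-7 + q)/((2*S)) = (-7 + q)*(1/(2*S)) = (-7 + q)/(2*S))
c(-9, 9) + 50*0 = (1/2)*(-7 + 9)/(-9) + 50*0 = (1/2)*(-1/9)*2 + 0 = -1/9 + 0 = -1/9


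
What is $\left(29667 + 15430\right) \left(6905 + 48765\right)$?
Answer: $2510549990$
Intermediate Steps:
$\left(29667 + 15430\right) \left(6905 + 48765\right) = 45097 \cdot 55670 = 2510549990$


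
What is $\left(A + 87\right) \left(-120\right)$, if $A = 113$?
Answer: $-24000$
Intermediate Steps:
$\left(A + 87\right) \left(-120\right) = \left(113 + 87\right) \left(-120\right) = 200 \left(-120\right) = -24000$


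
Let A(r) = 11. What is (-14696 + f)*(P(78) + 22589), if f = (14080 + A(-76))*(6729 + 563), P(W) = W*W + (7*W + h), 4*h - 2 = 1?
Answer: 3001945832501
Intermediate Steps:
h = ¾ (h = ½ + (¼)*1 = ½ + ¼ = ¾ ≈ 0.75000)
P(W) = ¾ + W² + 7*W (P(W) = W*W + (7*W + ¾) = W² + (¾ + 7*W) = ¾ + W² + 7*W)
f = 102751572 (f = (14080 + 11)*(6729 + 563) = 14091*7292 = 102751572)
(-14696 + f)*(P(78) + 22589) = (-14696 + 102751572)*((¾ + 78² + 7*78) + 22589) = 102736876*((¾ + 6084 + 546) + 22589) = 102736876*(26523/4 + 22589) = 102736876*(116879/4) = 3001945832501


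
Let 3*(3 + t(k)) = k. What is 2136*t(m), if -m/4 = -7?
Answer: 13528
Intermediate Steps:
m = 28 (m = -4*(-7) = 28)
t(k) = -3 + k/3
2136*t(m) = 2136*(-3 + (⅓)*28) = 2136*(-3 + 28/3) = 2136*(19/3) = 13528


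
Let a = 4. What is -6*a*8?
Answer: -192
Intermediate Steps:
-6*a*8 = -6*4*8 = -24*8 = -192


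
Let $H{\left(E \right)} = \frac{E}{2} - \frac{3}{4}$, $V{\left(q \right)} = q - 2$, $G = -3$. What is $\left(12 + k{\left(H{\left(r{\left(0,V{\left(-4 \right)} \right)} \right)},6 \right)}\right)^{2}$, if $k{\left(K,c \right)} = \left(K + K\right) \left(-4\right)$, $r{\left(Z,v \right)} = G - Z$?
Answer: $900$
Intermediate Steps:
$V{\left(q \right)} = -2 + q$
$r{\left(Z,v \right)} = -3 - Z$
$H{\left(E \right)} = - \frac{3}{4} + \frac{E}{2}$ ($H{\left(E \right)} = E \frac{1}{2} - \frac{3}{4} = \frac{E}{2} - \frac{3}{4} = - \frac{3}{4} + \frac{E}{2}$)
$k{\left(K,c \right)} = - 8 K$ ($k{\left(K,c \right)} = 2 K \left(-4\right) = - 8 K$)
$\left(12 + k{\left(H{\left(r{\left(0,V{\left(-4 \right)} \right)} \right)},6 \right)}\right)^{2} = \left(12 - 8 \left(- \frac{3}{4} + \frac{-3 - 0}{2}\right)\right)^{2} = \left(12 - 8 \left(- \frac{3}{4} + \frac{-3 + 0}{2}\right)\right)^{2} = \left(12 - 8 \left(- \frac{3}{4} + \frac{1}{2} \left(-3\right)\right)\right)^{2} = \left(12 - 8 \left(- \frac{3}{4} - \frac{3}{2}\right)\right)^{2} = \left(12 - -18\right)^{2} = \left(12 + 18\right)^{2} = 30^{2} = 900$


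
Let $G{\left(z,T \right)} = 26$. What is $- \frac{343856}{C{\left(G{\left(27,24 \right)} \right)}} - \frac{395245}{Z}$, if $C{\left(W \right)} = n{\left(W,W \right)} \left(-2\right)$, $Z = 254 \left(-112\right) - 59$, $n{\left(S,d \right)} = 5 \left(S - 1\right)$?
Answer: $\frac{4950557121}{3563375} \approx 1389.3$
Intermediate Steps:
$n{\left(S,d \right)} = -5 + 5 S$ ($n{\left(S,d \right)} = 5 \left(-1 + S\right) = -5 + 5 S$)
$Z = -28507$ ($Z = -28448 - 59 = -28507$)
$C{\left(W \right)} = 10 - 10 W$ ($C{\left(W \right)} = \left(-5 + 5 W\right) \left(-2\right) = 10 - 10 W$)
$- \frac{343856}{C{\left(G{\left(27,24 \right)} \right)}} - \frac{395245}{Z} = - \frac{343856}{10 - 260} - \frac{395245}{-28507} = - \frac{343856}{10 - 260} - - \frac{395245}{28507} = - \frac{343856}{-250} + \frac{395245}{28507} = \left(-343856\right) \left(- \frac{1}{250}\right) + \frac{395245}{28507} = \frac{171928}{125} + \frac{395245}{28507} = \frac{4950557121}{3563375}$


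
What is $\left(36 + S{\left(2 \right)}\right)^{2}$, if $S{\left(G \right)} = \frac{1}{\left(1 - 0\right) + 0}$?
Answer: $1369$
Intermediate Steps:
$S{\left(G \right)} = 1$ ($S{\left(G \right)} = \frac{1}{\left(1 + 0\right) + 0} = \frac{1}{1 + 0} = 1^{-1} = 1$)
$\left(36 + S{\left(2 \right)}\right)^{2} = \left(36 + 1\right)^{2} = 37^{2} = 1369$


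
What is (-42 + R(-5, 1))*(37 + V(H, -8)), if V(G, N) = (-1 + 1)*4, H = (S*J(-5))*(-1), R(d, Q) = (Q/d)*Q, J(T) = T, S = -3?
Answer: -7807/5 ≈ -1561.4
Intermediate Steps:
R(d, Q) = Q**2/d
H = -15 (H = -3*(-5)*(-1) = 15*(-1) = -15)
V(G, N) = 0 (V(G, N) = 0*4 = 0)
(-42 + R(-5, 1))*(37 + V(H, -8)) = (-42 + 1**2/(-5))*(37 + 0) = (-42 + 1*(-1/5))*37 = (-42 - 1/5)*37 = -211/5*37 = -7807/5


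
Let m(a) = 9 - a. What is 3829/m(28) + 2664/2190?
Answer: -1389149/6935 ≈ -200.31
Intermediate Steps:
3829/m(28) + 2664/2190 = 3829/(9 - 1*28) + 2664/2190 = 3829/(9 - 28) + 2664*(1/2190) = 3829/(-19) + 444/365 = 3829*(-1/19) + 444/365 = -3829/19 + 444/365 = -1389149/6935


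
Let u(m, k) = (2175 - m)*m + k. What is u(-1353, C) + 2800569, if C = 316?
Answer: -1972499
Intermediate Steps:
u(m, k) = k + m*(2175 - m) (u(m, k) = m*(2175 - m) + k = k + m*(2175 - m))
u(-1353, C) + 2800569 = (316 - 1*(-1353)² + 2175*(-1353)) + 2800569 = (316 - 1*1830609 - 2942775) + 2800569 = (316 - 1830609 - 2942775) + 2800569 = -4773068 + 2800569 = -1972499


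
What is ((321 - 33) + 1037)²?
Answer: 1755625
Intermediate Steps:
((321 - 33) + 1037)² = (288 + 1037)² = 1325² = 1755625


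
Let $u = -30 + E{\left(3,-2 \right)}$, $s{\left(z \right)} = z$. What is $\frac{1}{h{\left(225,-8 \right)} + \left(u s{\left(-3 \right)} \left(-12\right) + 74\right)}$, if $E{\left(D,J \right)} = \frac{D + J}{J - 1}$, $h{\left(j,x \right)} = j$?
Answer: $- \frac{1}{793} \approx -0.001261$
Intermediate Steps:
$E{\left(D,J \right)} = \frac{D + J}{-1 + J}$
$u = - \frac{91}{3}$ ($u = -30 + \frac{3 - 2}{-1 - 2} = -30 + \frac{1}{-3} \cdot 1 = -30 - \frac{1}{3} = - \frac{91}{3} \approx -30.333$)
$\frac{1}{h{\left(225,-8 \right)} + \left(u s{\left(-3 \right)} \left(-12\right) + 74\right)} = \frac{1}{225 + \left(- \frac{91 \left(\left(-3\right) \left(-12\right)\right)}{3} + 74\right)} = \frac{1}{225 + \left(\left(- \frac{91}{3}\right) 36 + 74\right)} = \frac{1}{225 + \left(-1092 + 74\right)} = \frac{1}{225 - 1018} = \frac{1}{-793} = - \frac{1}{793}$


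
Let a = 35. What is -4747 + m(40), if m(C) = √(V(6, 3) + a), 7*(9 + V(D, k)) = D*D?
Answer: -4747 + √1526/7 ≈ -4741.4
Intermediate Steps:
V(D, k) = -9 + D²/7 (V(D, k) = -9 + (D*D)/7 = -9 + D²/7)
m(C) = √1526/7 (m(C) = √((-9 + (⅐)*6²) + 35) = √((-9 + (⅐)*36) + 35) = √((-9 + 36/7) + 35) = √(-27/7 + 35) = √(218/7) = √1526/7)
-4747 + m(40) = -4747 + √1526/7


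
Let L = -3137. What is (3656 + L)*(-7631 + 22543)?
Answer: 7739328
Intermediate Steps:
(3656 + L)*(-7631 + 22543) = (3656 - 3137)*(-7631 + 22543) = 519*14912 = 7739328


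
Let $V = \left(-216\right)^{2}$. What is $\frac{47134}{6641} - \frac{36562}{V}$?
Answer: $\frac{978137831}{154921248} \approx 6.3138$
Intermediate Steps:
$V = 46656$
$\frac{47134}{6641} - \frac{36562}{V} = \frac{47134}{6641} - \frac{36562}{46656} = 47134 \cdot \frac{1}{6641} - \frac{18281}{23328} = \frac{47134}{6641} - \frac{18281}{23328} = \frac{978137831}{154921248}$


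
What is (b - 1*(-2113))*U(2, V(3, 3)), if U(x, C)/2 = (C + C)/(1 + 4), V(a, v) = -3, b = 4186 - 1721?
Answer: -54936/5 ≈ -10987.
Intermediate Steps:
b = 2465
U(x, C) = 4*C/5 (U(x, C) = 2*((C + C)/(1 + 4)) = 2*((2*C)/5) = 2*((2*C)*(1/5)) = 2*(2*C/5) = 4*C/5)
(b - 1*(-2113))*U(2, V(3, 3)) = (2465 - 1*(-2113))*((4/5)*(-3)) = (2465 + 2113)*(-12/5) = 4578*(-12/5) = -54936/5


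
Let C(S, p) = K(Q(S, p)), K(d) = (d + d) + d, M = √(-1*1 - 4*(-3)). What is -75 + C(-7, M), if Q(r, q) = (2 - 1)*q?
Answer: -75 + 3*√11 ≈ -65.050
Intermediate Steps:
M = √11 (M = √(-1 + 12) = √11 ≈ 3.3166)
Q(r, q) = q (Q(r, q) = 1*q = q)
K(d) = 3*d (K(d) = 2*d + d = 3*d)
C(S, p) = 3*p
-75 + C(-7, M) = -75 + 3*√11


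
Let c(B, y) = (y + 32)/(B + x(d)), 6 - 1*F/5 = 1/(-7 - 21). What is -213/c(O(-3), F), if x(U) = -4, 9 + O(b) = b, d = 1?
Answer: 95424/1741 ≈ 54.810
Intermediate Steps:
F = 845/28 (F = 30 - 5/(-7 - 21) = 30 - 5/(-28) = 30 - 5*(-1/28) = 30 + 5/28 = 845/28 ≈ 30.179)
O(b) = -9 + b
c(B, y) = (32 + y)/(-4 + B) (c(B, y) = (y + 32)/(B - 4) = (32 + y)/(-4 + B))
-213/c(O(-3), F) = -213*(-4 + (-9 - 3))/(32 + 845/28) = -213/((1741/28)/(-4 - 12)) = -213/((1741/28)/(-16)) = -213/((-1/16*1741/28)) = -213/(-1741/448) = -213*(-448/1741) = 95424/1741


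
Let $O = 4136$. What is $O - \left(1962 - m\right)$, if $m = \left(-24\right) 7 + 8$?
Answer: $2014$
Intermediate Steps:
$m = -160$ ($m = -168 + 8 = -160$)
$O - \left(1962 - m\right) = 4136 - \left(1962 - -160\right) = 4136 - \left(1962 + 160\right) = 4136 - 2122 = 2014$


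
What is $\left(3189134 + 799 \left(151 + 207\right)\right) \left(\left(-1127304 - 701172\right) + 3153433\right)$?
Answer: $4604458767432$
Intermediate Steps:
$\left(3189134 + 799 \left(151 + 207\right)\right) \left(\left(-1127304 - 701172\right) + 3153433\right) = \left(3189134 + 799 \cdot 358\right) \left(\left(-1127304 - 701172\right) + 3153433\right) = \left(3189134 + 286042\right) \left(-1828476 + 3153433\right) = 3475176 \cdot 1324957 = 4604458767432$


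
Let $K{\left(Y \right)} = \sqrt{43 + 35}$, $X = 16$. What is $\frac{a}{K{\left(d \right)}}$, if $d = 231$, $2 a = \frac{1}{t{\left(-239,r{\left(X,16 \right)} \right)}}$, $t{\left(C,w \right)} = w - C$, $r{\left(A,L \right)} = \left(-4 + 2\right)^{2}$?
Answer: $\frac{\sqrt{78}}{37908} \approx 0.00023298$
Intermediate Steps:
$r{\left(A,L \right)} = 4$ ($r{\left(A,L \right)} = \left(-2\right)^{2} = 4$)
$a = \frac{1}{486}$ ($a = \frac{1}{2 \left(4 - -239\right)} = \frac{1}{2 \left(4 + 239\right)} = \frac{1}{2 \cdot 243} = \frac{1}{2} \cdot \frac{1}{243} = \frac{1}{486} \approx 0.0020576$)
$K{\left(Y \right)} = \sqrt{78}$
$\frac{a}{K{\left(d \right)}} = \frac{1}{486 \sqrt{78}} = \frac{\frac{1}{78} \sqrt{78}}{486} = \frac{\sqrt{78}}{37908}$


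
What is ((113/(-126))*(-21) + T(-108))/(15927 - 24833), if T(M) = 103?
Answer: -731/53436 ≈ -0.013680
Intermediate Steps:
((113/(-126))*(-21) + T(-108))/(15927 - 24833) = ((113/(-126))*(-21) + 103)/(15927 - 24833) = ((113*(-1/126))*(-21) + 103)/(-8906) = (-113/126*(-21) + 103)*(-1/8906) = (113/6 + 103)*(-1/8906) = (731/6)*(-1/8906) = -731/53436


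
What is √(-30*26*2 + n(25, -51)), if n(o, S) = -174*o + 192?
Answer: I*√5718 ≈ 75.617*I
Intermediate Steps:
n(o, S) = 192 - 174*o
√(-30*26*2 + n(25, -51)) = √(-30*26*2 + (192 - 174*25)) = √(-780*2 + (192 - 4350)) = √(-1560 - 4158) = √(-5718) = I*√5718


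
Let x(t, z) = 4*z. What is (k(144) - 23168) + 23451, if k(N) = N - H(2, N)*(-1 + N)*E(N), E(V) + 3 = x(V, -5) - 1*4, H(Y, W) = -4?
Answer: -15017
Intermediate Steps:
E(V) = -27 (E(V) = -3 + (4*(-5) - 1*4) = -3 + (-20 - 4) = -3 - 24 = -27)
k(N) = 108 - 107*N (k(N) = N - (-4*(-1 + N))*(-27) = N - (4 - 4*N)*(-27) = N - (-108 + 108*N) = N + (108 - 108*N) = 108 - 107*N)
(k(144) - 23168) + 23451 = ((108 - 107*144) - 23168) + 23451 = ((108 - 15408) - 23168) + 23451 = (-15300 - 23168) + 23451 = -38468 + 23451 = -15017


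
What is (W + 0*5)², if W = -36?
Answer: 1296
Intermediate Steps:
(W + 0*5)² = (-36 + 0*5)² = (-36 + 0)² = (-36)² = 1296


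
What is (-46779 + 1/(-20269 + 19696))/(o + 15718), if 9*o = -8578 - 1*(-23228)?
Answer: -5025819/1863587 ≈ -2.6969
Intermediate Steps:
o = 14650/9 (o = (-8578 - 1*(-23228))/9 = (-8578 + 23228)/9 = (⅑)*14650 = 14650/9 ≈ 1627.8)
(-46779 + 1/(-20269 + 19696))/(o + 15718) = (-46779 + 1/(-20269 + 19696))/(14650/9 + 15718) = (-46779 + 1/(-573))/(156112/9) = (-46779 - 1/573)*(9/156112) = -26804368/573*9/156112 = -5025819/1863587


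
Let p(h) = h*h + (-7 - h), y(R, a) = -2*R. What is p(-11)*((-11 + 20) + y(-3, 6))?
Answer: 1875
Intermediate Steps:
p(h) = -7 + h**2 - h (p(h) = h**2 + (-7 - h) = -7 + h**2 - h)
p(-11)*((-11 + 20) + y(-3, 6)) = (-7 + (-11)**2 - 1*(-11))*((-11 + 20) - 2*(-3)) = (-7 + 121 + 11)*(9 + 6) = 125*15 = 1875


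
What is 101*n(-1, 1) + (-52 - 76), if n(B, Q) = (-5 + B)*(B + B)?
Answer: 1084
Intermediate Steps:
n(B, Q) = 2*B*(-5 + B) (n(B, Q) = (-5 + B)*(2*B) = 2*B*(-5 + B))
101*n(-1, 1) + (-52 - 76) = 101*(2*(-1)*(-5 - 1)) + (-52 - 76) = 101*(2*(-1)*(-6)) - 128 = 101*12 - 128 = 1212 - 128 = 1084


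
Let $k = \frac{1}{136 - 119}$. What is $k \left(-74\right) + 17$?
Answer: $\frac{215}{17} \approx 12.647$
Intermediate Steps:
$k = \frac{1}{17} \approx 0.058824$
$k \left(-74\right) + 17 = \frac{1}{17} \left(-74\right) + 17 = - \frac{74}{17} + 17 = \frac{215}{17}$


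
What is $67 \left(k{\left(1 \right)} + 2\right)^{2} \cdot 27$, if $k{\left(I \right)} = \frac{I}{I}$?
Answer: $16281$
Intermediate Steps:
$k{\left(I \right)} = 1$
$67 \left(k{\left(1 \right)} + 2\right)^{2} \cdot 27 = 67 \left(1 + 2\right)^{2} \cdot 27 = 67 \cdot 3^{2} \cdot 27 = 67 \cdot 9 \cdot 27 = 603 \cdot 27 = 16281$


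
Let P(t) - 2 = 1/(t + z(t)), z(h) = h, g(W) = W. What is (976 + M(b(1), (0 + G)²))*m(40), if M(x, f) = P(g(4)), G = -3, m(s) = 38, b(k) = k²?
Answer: 148675/4 ≈ 37169.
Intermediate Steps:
P(t) = 2 + 1/(2*t) (P(t) = 2 + 1/(t + t) = 2 + 1/(2*t))
M(x, f) = 17/8 (M(x, f) = 2 + (½)/4 = 2 + (½)*(¼) = 2 + ⅛ = 17/8)
(976 + M(b(1), (0 + G)²))*m(40) = (976 + 17/8)*38 = (7825/8)*38 = 148675/4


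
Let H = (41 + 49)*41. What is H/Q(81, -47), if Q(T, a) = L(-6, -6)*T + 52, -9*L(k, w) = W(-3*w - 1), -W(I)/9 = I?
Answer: 3690/1429 ≈ 2.5822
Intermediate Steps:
W(I) = -9*I
L(k, w) = -1 - 3*w (L(k, w) = -(-1)*(-3*w - 1) = -(-1)*(-1 - 3*w) = -(9 + 27*w)/9 = -1 - 3*w)
Q(T, a) = 52 + 17*T (Q(T, a) = (-1 - 3*(-6))*T + 52 = (-1 + 18)*T + 52 = 17*T + 52 = 52 + 17*T)
H = 3690 (H = 90*41 = 3690)
H/Q(81, -47) = 3690/(52 + 17*81) = 3690/(52 + 1377) = 3690/1429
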